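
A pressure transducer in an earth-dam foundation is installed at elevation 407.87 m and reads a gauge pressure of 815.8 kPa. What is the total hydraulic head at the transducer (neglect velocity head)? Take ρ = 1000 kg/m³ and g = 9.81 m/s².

ψ = P/(ρg) = 815.8×1000 / (1000 × 9.81) = 83.16 m.
h = z + ψ = 407.87 + 83.16 = 491.03 m.

h ≈ 491.03 m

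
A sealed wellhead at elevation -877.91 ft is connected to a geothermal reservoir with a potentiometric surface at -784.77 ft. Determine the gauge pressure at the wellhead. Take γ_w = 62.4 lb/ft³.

Head above the cap: Δh = -784.77 − (-877.91) = 93.14 ft.
P = γΔh/144 = 62.4 × 93.14 / 144 = 40.4 psi.

P ≈ 40.4 psi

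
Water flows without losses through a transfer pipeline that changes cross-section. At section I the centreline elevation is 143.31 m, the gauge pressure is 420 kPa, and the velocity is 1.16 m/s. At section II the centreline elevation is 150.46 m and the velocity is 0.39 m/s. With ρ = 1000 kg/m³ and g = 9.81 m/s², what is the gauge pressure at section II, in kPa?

Pressure head at I: ψ₁ = P₁/(ρg) = 420×1000 / (1000 × 9.81) = 42.81 m.
Velocity heads: v₁²/2g = 1.16²/19.62 = 0.069 m; v₂²/2g = 0.39²/19.62 = 0.008 m.
Total head H = z₁ + ψ₁ + v₁²/2g = 143.31 + 42.81 + 0.069 = 186.19 m.
ψ₂ = H − z₂ − v₂²/2g = 186.19 − 150.46 − 0.008 = 35.72 m.
P₂ = ρgψ₂ = 1000 × 9.81 × 35.72 ≈ 350 kPa.

P₂ ≈ 350 kPa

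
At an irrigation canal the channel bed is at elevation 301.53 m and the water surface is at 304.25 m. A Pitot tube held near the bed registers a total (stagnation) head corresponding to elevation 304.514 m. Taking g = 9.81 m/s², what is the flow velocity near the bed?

Near the bed, under hydrostatic conditions, the piezometric head (z + ψ) equals the free-surface elevation, 304.25 m.
Velocity head = total − piezometric = 304.514 − 304.25 = 0.264 m.
v = √(2g·h_v) = √(2 × 9.81 × 0.264) = 2.28 m/s.

v ≈ 2.28 m/s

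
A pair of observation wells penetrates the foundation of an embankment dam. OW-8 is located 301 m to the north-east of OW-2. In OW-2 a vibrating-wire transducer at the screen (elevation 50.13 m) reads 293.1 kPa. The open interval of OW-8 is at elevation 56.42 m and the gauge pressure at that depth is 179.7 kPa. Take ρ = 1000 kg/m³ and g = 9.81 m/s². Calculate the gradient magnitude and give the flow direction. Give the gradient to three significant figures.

Pressure head at OW-2: ψ = P/(ρg) = 293.1×1000 / (1000 × 9.81) = 29.88 m.
Total head at OW-2: h = z + ψ = 50.13 + 29.88 = 80.01 m.
Pressure head at OW-8: ψ = P/(ρg) = 179.7×1000 / (1000 × 9.81) = 18.32 m.
Total head at OW-8: h = z + ψ = 56.42 + 18.32 = 74.74 m.
Head difference: h(OW-2) − h(OW-8) = 80.01 − 74.74 = 5.27 m.
Hydraulic gradient: i = |Δh| / L = 5.27 / 301 = 0.0175.
Flow is from higher to lower head: from OW-2 toward OW-8, i.e. toward the north-east.

i ≈ 0.0175; groundwater flows toward the north-east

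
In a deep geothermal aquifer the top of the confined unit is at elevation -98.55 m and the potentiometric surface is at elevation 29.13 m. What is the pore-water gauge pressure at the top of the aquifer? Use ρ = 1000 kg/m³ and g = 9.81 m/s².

P ≈ 1250 kPa

Pressure head at the aquifer top: ψ = h − z = 29.13 − (-98.55) = 127.68 m.
P = ρgψ = 1000 × 9.81 × 127.68 = 1252541 Pa ≈ 1250 kPa.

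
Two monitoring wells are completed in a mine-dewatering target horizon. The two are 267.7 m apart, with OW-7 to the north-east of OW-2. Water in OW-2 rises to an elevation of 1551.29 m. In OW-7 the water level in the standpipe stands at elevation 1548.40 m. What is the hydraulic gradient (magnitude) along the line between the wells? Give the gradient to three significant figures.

Total head at OW-2: h = 1551.29 m (water level in the piezometer is the total head).
Total head at OW-7: h = 1548.40 m (water level in the piezometer is the total head).
Head difference: h(OW-2) − h(OW-7) = 1551.29 − 1548.40 = 2.89 m.
Hydraulic gradient: i = |Δh| / L = 2.89 / 267.7 = 0.0108.

i ≈ 0.0108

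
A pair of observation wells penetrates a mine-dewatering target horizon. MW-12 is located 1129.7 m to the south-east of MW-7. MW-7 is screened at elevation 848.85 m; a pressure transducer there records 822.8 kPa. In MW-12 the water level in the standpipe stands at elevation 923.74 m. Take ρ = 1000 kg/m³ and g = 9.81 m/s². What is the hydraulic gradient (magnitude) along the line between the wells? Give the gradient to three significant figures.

Pressure head at MW-7: ψ = P/(ρg) = 822.8×1000 / (1000 × 9.81) = 83.87 m.
Total head at MW-7: h = z + ψ = 848.85 + 83.87 = 932.72 m.
Total head at MW-12: h = 923.74 m (water level in the piezometer is the total head).
Head difference: h(MW-7) − h(MW-12) = 932.72 − 923.74 = 8.98 m.
Hydraulic gradient: i = |Δh| / L = 8.98 / 1129.7 = 0.00795.

i ≈ 0.00795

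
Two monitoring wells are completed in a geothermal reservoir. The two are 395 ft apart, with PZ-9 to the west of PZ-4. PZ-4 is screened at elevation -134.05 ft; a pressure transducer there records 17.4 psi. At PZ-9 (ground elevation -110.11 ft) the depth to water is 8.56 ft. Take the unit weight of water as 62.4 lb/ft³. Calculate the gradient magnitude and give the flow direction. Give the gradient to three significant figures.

i ≈ 0.0627; groundwater flows toward the west

Pressure head at PZ-4: ψ = 144·P/γ = 144 × 17.4 / 62.4 = 40.15 ft.
Total head at PZ-4: h = z + ψ = -134.05 + 40.15 = -93.90 ft.
Total head at PZ-9: h = -110.11 − 8.56 = -118.67 ft.
Head difference: h(PZ-4) − h(PZ-9) = -93.90 − (-118.67) = 24.77 ft.
Hydraulic gradient: i = |Δh| / L = 24.77 / 395 = 0.0627.
Flow is from higher to lower head: from PZ-4 toward PZ-9, i.e. toward the west.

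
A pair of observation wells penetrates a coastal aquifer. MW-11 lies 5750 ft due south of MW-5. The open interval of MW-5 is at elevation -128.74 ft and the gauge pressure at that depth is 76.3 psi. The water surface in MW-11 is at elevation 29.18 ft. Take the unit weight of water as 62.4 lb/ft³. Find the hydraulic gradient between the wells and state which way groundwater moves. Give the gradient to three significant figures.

Pressure head at MW-5: ψ = 144·P/γ = 144 × 76.3 / 62.4 = 176.08 ft.
Total head at MW-5: h = z + ψ = -128.74 + 176.08 = 47.34 ft.
Total head at MW-11: h = 29.18 ft (water level in the piezometer is the total head).
Head difference: h(MW-5) − h(MW-11) = 47.34 − 29.18 = 18.16 ft.
Hydraulic gradient: i = |Δh| / L = 18.16 / 5750 = 0.00316.
Flow is from higher to lower head: from MW-5 toward MW-11, i.e. toward the south.

i ≈ 0.00316; groundwater flows toward the south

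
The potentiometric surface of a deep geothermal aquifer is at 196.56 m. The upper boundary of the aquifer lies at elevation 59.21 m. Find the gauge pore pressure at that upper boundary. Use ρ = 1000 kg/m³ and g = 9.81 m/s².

Pressure head at the aquifer top: ψ = h − z = 196.56 − 59.21 = 137.35 m.
P = ρgψ = 1000 × 9.81 × 137.35 = 1347404 Pa ≈ 1350 kPa.

P ≈ 1350 kPa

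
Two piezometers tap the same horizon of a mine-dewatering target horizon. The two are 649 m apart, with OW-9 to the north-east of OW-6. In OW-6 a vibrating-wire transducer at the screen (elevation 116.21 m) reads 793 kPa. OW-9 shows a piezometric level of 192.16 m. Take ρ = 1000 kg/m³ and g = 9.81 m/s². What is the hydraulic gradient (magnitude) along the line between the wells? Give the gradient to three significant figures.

i ≈ 0.00753

Pressure head at OW-6: ψ = P/(ρg) = 793×1000 / (1000 × 9.81) = 80.84 m.
Total head at OW-6: h = z + ψ = 116.21 + 80.84 = 197.05 m.
Total head at OW-9: h = 192.16 m (water level in the piezometer is the total head).
Head difference: h(OW-6) − h(OW-9) = 197.05 − 192.16 = 4.89 m.
Hydraulic gradient: i = |Δh| / L = 4.89 / 649 = 0.00753.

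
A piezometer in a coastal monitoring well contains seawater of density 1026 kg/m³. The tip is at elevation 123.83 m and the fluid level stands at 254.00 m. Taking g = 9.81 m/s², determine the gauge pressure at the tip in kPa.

P ≈ 1310 kPa

Pressure head ψ = h − z = 254.00 − 123.83 = 130.17 m.
P = ρgψ = 1026 × 9.81 × 130.17 = 1310169 Pa ≈ 1310 kPa.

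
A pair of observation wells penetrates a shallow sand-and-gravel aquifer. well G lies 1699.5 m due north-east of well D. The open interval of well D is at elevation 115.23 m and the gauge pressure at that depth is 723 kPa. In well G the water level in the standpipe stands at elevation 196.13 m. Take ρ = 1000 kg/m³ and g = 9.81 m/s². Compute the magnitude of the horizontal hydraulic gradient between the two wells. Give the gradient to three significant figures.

i ≈ 0.00424

Pressure head at well D: ψ = P/(ρg) = 723×1000 / (1000 × 9.81) = 73.70 m.
Total head at well D: h = z + ψ = 115.23 + 73.70 = 188.93 m.
Total head at well G: h = 196.13 m (water level in the piezometer is the total head).
Head difference: h(well D) − h(well G) = 188.93 − 196.13 = -7.20 m.
Hydraulic gradient: i = |Δh| / L = 7.20 / 1699.5 = 0.00424.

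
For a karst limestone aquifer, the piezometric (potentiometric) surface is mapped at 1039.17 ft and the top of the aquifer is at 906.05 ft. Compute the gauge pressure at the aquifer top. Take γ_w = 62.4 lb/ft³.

Pressure head at the aquifer top: ψ = h − z = 1039.17 − 906.05 = 133.12 ft.
P = γψ/144 = 62.4 × 133.12 / 144 = 57.7 psi.

P ≈ 57.7 psi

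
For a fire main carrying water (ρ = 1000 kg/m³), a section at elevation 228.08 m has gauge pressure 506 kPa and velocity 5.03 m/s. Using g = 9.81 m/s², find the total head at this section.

Pressure head ψ = P/(ρg) = 506×1000 / (1000 × 9.81) = 51.58 m.
Velocity head = v²/(2g) = 5.03² / (2 × 9.81) = 1.290 m.
h = z + ψ + v²/(2g) = 228.08 + 51.58 + 1.290 = 280.95 m.

h ≈ 280.95 m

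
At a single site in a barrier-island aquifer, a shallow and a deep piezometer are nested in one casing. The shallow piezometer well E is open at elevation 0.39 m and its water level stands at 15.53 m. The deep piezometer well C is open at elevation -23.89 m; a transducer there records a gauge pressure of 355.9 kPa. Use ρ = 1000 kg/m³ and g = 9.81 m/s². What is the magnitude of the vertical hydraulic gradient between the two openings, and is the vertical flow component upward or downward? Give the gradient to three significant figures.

|i_v| ≈ 0.129; vertical flow is downward

Total head at well E: h = 15.53 m (water level in the standpipe).
Pressure head at well C: ψ = P/(ρg) = 355.9×1000 / (1000 × 9.81) = 36.28 m.
Total head at well C: h = z + ψ = -23.89 + 36.28 = 12.39 m.
Δh = h(well E) − h(well C) = 15.53 − 12.39 = 3.14 m.
Vertical separation Δz = 0.39 − (-23.89) = 24.28 m.
|i_v| = |Δh| / Δz = 3.14 / 24.28 = 0.129.
Head is higher in the shallow piezometer, so vertical flow is downward (recharge condition).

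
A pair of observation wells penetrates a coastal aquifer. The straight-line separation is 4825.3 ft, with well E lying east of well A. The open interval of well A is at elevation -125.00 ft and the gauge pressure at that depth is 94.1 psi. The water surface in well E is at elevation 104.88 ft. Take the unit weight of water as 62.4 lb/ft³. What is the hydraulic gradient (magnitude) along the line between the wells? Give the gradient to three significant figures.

i ≈ 0.00264

Pressure head at well A: ψ = 144·P/γ = 144 × 94.1 / 62.4 = 217.15 ft.
Total head at well A: h = z + ψ = -125.00 + 217.15 = 92.15 ft.
Total head at well E: h = 104.88 ft (water level in the piezometer is the total head).
Head difference: h(well A) − h(well E) = 92.15 − 104.88 = -12.73 ft.
Hydraulic gradient: i = |Δh| / L = 12.73 / 4825.3 = 0.00264.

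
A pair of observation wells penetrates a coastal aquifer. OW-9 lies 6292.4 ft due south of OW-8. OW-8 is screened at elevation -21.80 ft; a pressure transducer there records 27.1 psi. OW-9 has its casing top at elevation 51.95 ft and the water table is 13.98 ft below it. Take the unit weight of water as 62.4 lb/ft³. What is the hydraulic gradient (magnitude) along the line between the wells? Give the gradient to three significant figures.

Pressure head at OW-8: ψ = 144·P/γ = 144 × 27.1 / 62.4 = 62.54 ft.
Total head at OW-8: h = z + ψ = -21.80 + 62.54 = 40.74 ft.
Total head at OW-9: h = 51.95 − 13.98 = 37.97 ft.
Head difference: h(OW-8) − h(OW-9) = 40.74 − 37.97 = 2.77 ft.
Hydraulic gradient: i = |Δh| / L = 2.77 / 6292.4 = 0.000440.

i ≈ 0.000440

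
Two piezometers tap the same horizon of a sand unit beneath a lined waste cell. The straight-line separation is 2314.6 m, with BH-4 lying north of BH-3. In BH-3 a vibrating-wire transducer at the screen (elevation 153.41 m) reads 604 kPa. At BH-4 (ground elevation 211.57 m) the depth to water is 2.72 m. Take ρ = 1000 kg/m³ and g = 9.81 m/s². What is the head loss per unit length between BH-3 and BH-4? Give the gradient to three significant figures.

Pressure head at BH-3: ψ = P/(ρg) = 604×1000 / (1000 × 9.81) = 61.57 m.
Total head at BH-3: h = z + ψ = 153.41 + 61.57 = 214.98 m.
Total head at BH-4: h = 211.57 − 2.72 = 208.85 m.
Head difference: h(BH-3) − h(BH-4) = 214.98 − 208.85 = 6.13 m.
Hydraulic gradient: i = |Δh| / L = 6.13 / 2314.6 = 0.00265.

i ≈ 0.00265 m/m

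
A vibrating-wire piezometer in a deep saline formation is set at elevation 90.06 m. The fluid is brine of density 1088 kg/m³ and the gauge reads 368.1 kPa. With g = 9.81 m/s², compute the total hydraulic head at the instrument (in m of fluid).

ψ = P/(ρg) = 368.1×1000 / (1088 × 9.81) = 34.49 m.
h = z + ψ = 90.06 + 34.49 = 124.55 m.

h ≈ 124.55 m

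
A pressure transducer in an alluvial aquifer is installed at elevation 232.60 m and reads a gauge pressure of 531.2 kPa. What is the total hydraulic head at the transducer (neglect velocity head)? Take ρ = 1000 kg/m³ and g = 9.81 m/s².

ψ = P/(ρg) = 531.2×1000 / (1000 × 9.81) = 54.15 m.
h = z + ψ = 232.60 + 54.15 = 286.75 m.

h ≈ 286.75 m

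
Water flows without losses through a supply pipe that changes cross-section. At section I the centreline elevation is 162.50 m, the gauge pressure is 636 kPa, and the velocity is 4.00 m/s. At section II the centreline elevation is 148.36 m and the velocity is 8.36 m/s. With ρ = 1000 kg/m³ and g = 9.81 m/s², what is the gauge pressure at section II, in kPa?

P₂ ≈ 748 kPa

Pressure head at I: ψ₁ = P₁/(ρg) = 636×1000 / (1000 × 9.81) = 64.83 m.
Velocity heads: v₁²/2g = 4.00²/19.62 = 0.815 m; v₂²/2g = 8.36²/19.62 = 3.562 m.
Total head H = z₁ + ψ₁ + v₁²/2g = 162.50 + 64.83 + 0.815 = 228.14 m.
ψ₂ = H − z₂ − v₂²/2g = 228.14 − 148.36 − 3.562 = 76.22 m.
P₂ = ρgψ₂ = 1000 × 9.81 × 76.22 ≈ 748 kPa.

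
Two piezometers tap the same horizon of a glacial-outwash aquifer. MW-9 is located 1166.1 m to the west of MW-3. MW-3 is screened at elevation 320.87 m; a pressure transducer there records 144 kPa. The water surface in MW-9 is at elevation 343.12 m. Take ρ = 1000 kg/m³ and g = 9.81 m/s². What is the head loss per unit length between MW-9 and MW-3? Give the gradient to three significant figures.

Pressure head at MW-3: ψ = P/(ρg) = 144×1000 / (1000 × 9.81) = 14.68 m.
Total head at MW-3: h = z + ψ = 320.87 + 14.68 = 335.55 m.
Total head at MW-9: h = 343.12 m (water level in the piezometer is the total head).
Head difference: h(MW-3) − h(MW-9) = 335.55 − 343.12 = -7.57 m.
Hydraulic gradient: i = |Δh| / L = 7.57 / 1166.1 = 0.00649.

i ≈ 0.00649 m/m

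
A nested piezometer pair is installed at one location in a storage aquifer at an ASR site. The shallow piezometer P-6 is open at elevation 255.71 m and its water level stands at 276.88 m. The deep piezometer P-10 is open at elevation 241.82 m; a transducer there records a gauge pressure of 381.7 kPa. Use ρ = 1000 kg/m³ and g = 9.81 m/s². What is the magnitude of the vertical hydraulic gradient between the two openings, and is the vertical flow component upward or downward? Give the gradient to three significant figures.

Total head at P-6: h = 276.88 m (water level in the standpipe).
Pressure head at P-10: ψ = P/(ρg) = 381.7×1000 / (1000 × 9.81) = 38.91 m.
Total head at P-10: h = z + ψ = 241.82 + 38.91 = 280.73 m.
Δh = h(P-6) − h(P-10) = 276.88 − 280.73 = -3.85 m.
Vertical separation Δz = 255.71 − 241.82 = 13.89 m.
|i_v| = |Δh| / Δz = 3.85 / 13.89 = 0.277.
Head is higher in the deep piezometer, so vertical flow is upward (discharge condition).

|i_v| ≈ 0.277; vertical flow is upward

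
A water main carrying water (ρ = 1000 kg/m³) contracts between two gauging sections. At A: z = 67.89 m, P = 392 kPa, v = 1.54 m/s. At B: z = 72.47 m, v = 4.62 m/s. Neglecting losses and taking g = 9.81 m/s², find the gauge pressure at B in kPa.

P₂ ≈ 338 kPa

Pressure head at A: ψ₁ = P₁/(ρg) = 392×1000 / (1000 × 9.81) = 39.96 m.
Velocity heads: v₁²/2g = 1.54²/19.62 = 0.121 m; v₂²/2g = 4.62²/19.62 = 1.088 m.
Total head H = z₁ + ψ₁ + v₁²/2g = 67.89 + 39.96 + 0.121 = 107.97 m.
ψ₂ = H − z₂ − v₂²/2g = 107.97 − 72.47 − 1.088 = 34.41 m.
P₂ = ρgψ₂ = 1000 × 9.81 × 34.41 ≈ 338 kPa.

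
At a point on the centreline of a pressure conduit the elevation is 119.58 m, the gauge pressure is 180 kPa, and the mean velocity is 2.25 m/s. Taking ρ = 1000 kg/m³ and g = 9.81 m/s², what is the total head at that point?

h ≈ 138.19 m

Pressure head ψ = P/(ρg) = 180×1000 / (1000 × 9.81) = 18.35 m.
Velocity head = v²/(2g) = 2.25² / (2 × 9.81) = 0.258 m.
h = z + ψ + v²/(2g) = 119.58 + 18.35 + 0.258 = 138.19 m.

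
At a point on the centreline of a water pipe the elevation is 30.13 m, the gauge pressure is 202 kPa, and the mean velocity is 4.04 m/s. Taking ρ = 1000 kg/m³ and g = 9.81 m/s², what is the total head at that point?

Pressure head ψ = P/(ρg) = 202×1000 / (1000 × 9.81) = 20.59 m.
Velocity head = v²/(2g) = 4.04² / (2 × 9.81) = 0.832 m.
h = z + ψ + v²/(2g) = 30.13 + 20.59 + 0.832 = 51.55 m.

h ≈ 51.55 m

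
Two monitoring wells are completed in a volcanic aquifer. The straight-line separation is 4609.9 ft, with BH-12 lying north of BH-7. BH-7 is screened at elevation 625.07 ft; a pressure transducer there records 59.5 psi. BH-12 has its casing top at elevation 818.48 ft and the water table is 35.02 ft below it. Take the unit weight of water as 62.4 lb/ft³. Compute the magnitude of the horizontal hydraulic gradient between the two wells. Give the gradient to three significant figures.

Pressure head at BH-7: ψ = 144·P/γ = 144 × 59.5 / 62.4 = 137.31 ft.
Total head at BH-7: h = z + ψ = 625.07 + 137.31 = 762.38 ft.
Total head at BH-12: h = 818.48 − 35.02 = 783.46 ft.
Head difference: h(BH-7) − h(BH-12) = 762.38 − 783.46 = -21.08 ft.
Hydraulic gradient: i = |Δh| / L = 21.08 / 4609.9 = 0.00457.

i ≈ 0.00457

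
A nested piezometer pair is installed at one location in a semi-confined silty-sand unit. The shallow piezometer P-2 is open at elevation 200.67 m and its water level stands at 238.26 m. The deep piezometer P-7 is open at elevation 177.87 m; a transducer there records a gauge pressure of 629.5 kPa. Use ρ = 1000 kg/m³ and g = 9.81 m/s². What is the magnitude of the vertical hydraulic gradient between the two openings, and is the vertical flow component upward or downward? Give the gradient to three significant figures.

Total head at P-2: h = 238.26 m (water level in the standpipe).
Pressure head at P-7: ψ = P/(ρg) = 629.5×1000 / (1000 × 9.81) = 64.17 m.
Total head at P-7: h = z + ψ = 177.87 + 64.17 = 242.04 m.
Δh = h(P-2) − h(P-7) = 238.26 − 242.04 = -3.78 m.
Vertical separation Δz = 200.67 − 177.87 = 22.80 m.
|i_v| = |Δh| / Δz = 3.78 / 22.80 = 0.166.
Head is higher in the deep piezometer, so vertical flow is upward (discharge condition).

|i_v| ≈ 0.166; vertical flow is upward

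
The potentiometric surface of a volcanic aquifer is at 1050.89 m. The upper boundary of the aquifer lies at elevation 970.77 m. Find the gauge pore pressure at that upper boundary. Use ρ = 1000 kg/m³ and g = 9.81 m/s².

P ≈ 786 kPa

Pressure head at the aquifer top: ψ = h − z = 1050.89 − 970.77 = 80.12 m.
P = ρgψ = 1000 × 9.81 × 80.12 = 785977 Pa ≈ 786 kPa.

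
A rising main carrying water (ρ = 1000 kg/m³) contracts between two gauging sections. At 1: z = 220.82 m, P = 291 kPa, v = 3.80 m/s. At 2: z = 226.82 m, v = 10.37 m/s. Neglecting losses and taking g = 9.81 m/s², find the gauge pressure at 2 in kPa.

Pressure head at 1: ψ₁ = P₁/(ρg) = 291×1000 / (1000 × 9.81) = 29.66 m.
Velocity heads: v₁²/2g = 3.80²/19.62 = 0.736 m; v₂²/2g = 10.37²/19.62 = 5.481 m.
Total head H = z₁ + ψ₁ + v₁²/2g = 220.82 + 29.66 + 0.736 = 251.22 m.
ψ₂ = H − z₂ − v₂²/2g = 251.22 − 226.82 − 5.481 = 18.92 m.
P₂ = ρgψ₂ = 1000 × 9.81 × 18.92 ≈ 186 kPa.

P₂ ≈ 186 kPa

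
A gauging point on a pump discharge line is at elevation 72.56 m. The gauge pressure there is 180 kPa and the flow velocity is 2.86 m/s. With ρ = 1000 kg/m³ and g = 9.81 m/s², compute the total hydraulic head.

Pressure head ψ = P/(ρg) = 180×1000 / (1000 × 9.81) = 18.35 m.
Velocity head = v²/(2g) = 2.86² / (2 × 9.81) = 0.417 m.
h = z + ψ + v²/(2g) = 72.56 + 18.35 + 0.417 = 91.33 m.

h ≈ 91.33 m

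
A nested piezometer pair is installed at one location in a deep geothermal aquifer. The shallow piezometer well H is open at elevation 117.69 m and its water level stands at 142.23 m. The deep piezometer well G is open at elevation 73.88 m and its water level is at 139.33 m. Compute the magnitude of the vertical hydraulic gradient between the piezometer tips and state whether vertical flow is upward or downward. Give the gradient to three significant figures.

Total head at well H: h = 142.23 m (water level in the standpipe).
Total head at well G: h = 139.33 m.
Δh = h(well H) − h(well G) = 142.23 − 139.33 = 2.90 m.
Vertical separation Δz = 117.69 − 73.88 = 43.81 m.
|i_v| = |Δh| / Δz = 2.90 / 43.81 = 0.0662.
Head is higher in the shallow piezometer, so vertical flow is downward (recharge condition).

|i_v| ≈ 0.0662; vertical flow is downward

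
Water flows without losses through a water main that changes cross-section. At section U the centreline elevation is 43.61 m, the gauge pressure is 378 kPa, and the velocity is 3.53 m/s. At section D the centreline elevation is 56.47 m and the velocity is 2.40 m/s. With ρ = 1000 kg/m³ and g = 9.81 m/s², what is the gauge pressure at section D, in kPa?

Pressure head at U: ψ₁ = P₁/(ρg) = 378×1000 / (1000 × 9.81) = 38.53 m.
Velocity heads: v₁²/2g = 3.53²/19.62 = 0.635 m; v₂²/2g = 2.40²/19.62 = 0.294 m.
Total head H = z₁ + ψ₁ + v₁²/2g = 43.61 + 38.53 + 0.635 = 82.78 m.
ψ₂ = H − z₂ − v₂²/2g = 82.78 − 56.47 − 0.294 = 26.02 m.
P₂ = ρgψ₂ = 1000 × 9.81 × 26.02 ≈ 255 kPa.

P₂ ≈ 255 kPa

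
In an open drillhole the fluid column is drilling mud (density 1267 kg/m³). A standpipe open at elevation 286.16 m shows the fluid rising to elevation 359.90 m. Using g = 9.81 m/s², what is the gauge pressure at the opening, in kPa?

Pressure head ψ = h − z = 359.90 − 286.16 = 73.74 m.
P = ρgψ = 1267 × 9.81 × 73.74 = 916534 Pa ≈ 917 kPa.

P ≈ 917 kPa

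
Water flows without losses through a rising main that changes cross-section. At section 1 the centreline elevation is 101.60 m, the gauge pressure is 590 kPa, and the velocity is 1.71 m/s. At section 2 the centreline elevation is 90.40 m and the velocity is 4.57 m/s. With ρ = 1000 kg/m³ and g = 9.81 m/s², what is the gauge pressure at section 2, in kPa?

P₂ ≈ 691 kPa

Pressure head at 1: ψ₁ = P₁/(ρg) = 590×1000 / (1000 × 9.81) = 60.14 m.
Velocity heads: v₁²/2g = 1.71²/19.62 = 0.149 m; v₂²/2g = 4.57²/19.62 = 1.064 m.
Total head H = z₁ + ψ₁ + v₁²/2g = 101.60 + 60.14 + 0.149 = 161.89 m.
ψ₂ = H − z₂ − v₂²/2g = 161.89 − 90.40 − 1.064 = 70.43 m.
P₂ = ρgψ₂ = 1000 × 9.81 × 70.43 ≈ 691 kPa.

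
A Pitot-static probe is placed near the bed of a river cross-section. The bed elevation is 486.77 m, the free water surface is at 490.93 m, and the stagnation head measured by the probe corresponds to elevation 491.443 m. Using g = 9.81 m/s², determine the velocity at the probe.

v ≈ 3.17 m/s

Near the bed, under hydrostatic conditions, the piezometric head (z + ψ) equals the free-surface elevation, 490.93 m.
Velocity head = total − piezometric = 491.443 − 490.93 = 0.513 m.
v = √(2g·h_v) = √(2 × 9.81 × 0.513) = 3.17 m/s.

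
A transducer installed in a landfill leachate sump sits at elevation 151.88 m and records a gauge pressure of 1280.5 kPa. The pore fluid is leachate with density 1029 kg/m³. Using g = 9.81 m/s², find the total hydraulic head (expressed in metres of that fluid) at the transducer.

ψ = P/(ρg) = 1280.5×1000 / (1029 × 9.81) = 126.85 m.
h = z + ψ = 151.88 + 126.85 = 278.73 m.

h ≈ 278.73 m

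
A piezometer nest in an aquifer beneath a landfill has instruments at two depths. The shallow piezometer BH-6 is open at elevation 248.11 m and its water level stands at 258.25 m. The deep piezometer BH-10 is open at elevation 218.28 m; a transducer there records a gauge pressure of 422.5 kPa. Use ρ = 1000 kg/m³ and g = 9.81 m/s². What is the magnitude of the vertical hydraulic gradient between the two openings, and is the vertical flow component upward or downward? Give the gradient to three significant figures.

Total head at BH-6: h = 258.25 m (water level in the standpipe).
Pressure head at BH-10: ψ = P/(ρg) = 422.5×1000 / (1000 × 9.81) = 43.07 m.
Total head at BH-10: h = z + ψ = 218.28 + 43.07 = 261.35 m.
Δh = h(BH-6) − h(BH-10) = 258.25 − 261.35 = -3.10 m.
Vertical separation Δz = 248.11 − 218.28 = 29.83 m.
|i_v| = |Δh| / Δz = 3.10 / 29.83 = 0.104.
Head is higher in the deep piezometer, so vertical flow is upward (discharge condition).

|i_v| ≈ 0.104; vertical flow is upward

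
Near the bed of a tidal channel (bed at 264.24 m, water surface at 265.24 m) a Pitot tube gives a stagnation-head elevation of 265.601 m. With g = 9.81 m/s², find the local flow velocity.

v ≈ 2.66 m/s

Near the bed, under hydrostatic conditions, the piezometric head (z + ψ) equals the free-surface elevation, 265.24 m.
Velocity head = total − piezometric = 265.601 − 265.24 = 0.361 m.
v = √(2g·h_v) = √(2 × 9.81 × 0.361) = 2.66 m/s.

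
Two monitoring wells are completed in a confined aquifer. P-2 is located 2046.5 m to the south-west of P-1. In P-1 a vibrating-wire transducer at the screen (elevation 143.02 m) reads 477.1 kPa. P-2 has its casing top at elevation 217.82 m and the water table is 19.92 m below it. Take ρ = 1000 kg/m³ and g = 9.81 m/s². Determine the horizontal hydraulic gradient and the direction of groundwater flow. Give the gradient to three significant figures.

Pressure head at P-1: ψ = P/(ρg) = 477.1×1000 / (1000 × 9.81) = 48.63 m.
Total head at P-1: h = z + ψ = 143.02 + 48.63 = 191.65 m.
Total head at P-2: h = 217.82 − 19.92 = 197.90 m.
Head difference: h(P-1) − h(P-2) = 191.65 − 197.90 = -6.25 m.
Hydraulic gradient: i = |Δh| / L = 6.25 / 2046.5 = 0.00305.
Flow is from higher to lower head: from P-2 toward P-1, i.e. toward the north-east.

i ≈ 0.00305; groundwater flows toward the north-east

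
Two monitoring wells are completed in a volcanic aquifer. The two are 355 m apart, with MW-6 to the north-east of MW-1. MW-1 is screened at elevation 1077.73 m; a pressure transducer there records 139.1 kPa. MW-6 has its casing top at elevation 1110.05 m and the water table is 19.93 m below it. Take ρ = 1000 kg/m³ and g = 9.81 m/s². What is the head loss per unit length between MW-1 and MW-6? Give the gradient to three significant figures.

i ≈ 0.00504 m/m

Pressure head at MW-1: ψ = P/(ρg) = 139.1×1000 / (1000 × 9.81) = 14.18 m.
Total head at MW-1: h = z + ψ = 1077.73 + 14.18 = 1091.91 m.
Total head at MW-6: h = 1110.05 − 19.93 = 1090.12 m.
Head difference: h(MW-1) − h(MW-6) = 1091.91 − 1090.12 = 1.79 m.
Hydraulic gradient: i = |Δh| / L = 1.79 / 355 = 0.00504.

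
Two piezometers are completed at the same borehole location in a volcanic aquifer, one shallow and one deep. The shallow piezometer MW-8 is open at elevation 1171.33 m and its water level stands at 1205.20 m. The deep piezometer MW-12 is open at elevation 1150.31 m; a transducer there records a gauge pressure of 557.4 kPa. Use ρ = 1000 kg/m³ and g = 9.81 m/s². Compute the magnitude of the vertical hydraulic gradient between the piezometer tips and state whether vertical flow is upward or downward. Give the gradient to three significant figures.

Total head at MW-8: h = 1205.20 m (water level in the standpipe).
Pressure head at MW-12: ψ = P/(ρg) = 557.4×1000 / (1000 × 9.81) = 56.82 m.
Total head at MW-12: h = z + ψ = 1150.31 + 56.82 = 1207.13 m.
Δh = h(MW-8) − h(MW-12) = 1205.20 − 1207.13 = -1.93 m.
Vertical separation Δz = 1171.33 − 1150.31 = 21.02 m.
|i_v| = |Δh| / Δz = 1.93 / 21.02 = 0.0918.
Head is higher in the deep piezometer, so vertical flow is upward (discharge condition).

|i_v| ≈ 0.0918; vertical flow is upward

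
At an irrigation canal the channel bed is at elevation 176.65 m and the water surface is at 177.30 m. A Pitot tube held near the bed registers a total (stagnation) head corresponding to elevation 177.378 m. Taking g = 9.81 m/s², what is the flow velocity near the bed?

Near the bed, under hydrostatic conditions, the piezometric head (z + ψ) equals the free-surface elevation, 177.30 m.
Velocity head = total − piezometric = 177.378 − 177.30 = 0.078 m.
v = √(2g·h_v) = √(2 × 9.81 × 0.078) = 1.24 m/s.

v ≈ 1.24 m/s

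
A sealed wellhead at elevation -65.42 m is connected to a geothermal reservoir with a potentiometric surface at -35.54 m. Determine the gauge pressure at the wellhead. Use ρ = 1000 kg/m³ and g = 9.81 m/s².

P ≈ 293 kPa

Head above the cap: Δh = -35.54 − (-65.42) = 29.88 m.
P = ρgΔh = 1000 × 9.81 × 29.88 = 293123 Pa ≈ 293 kPa.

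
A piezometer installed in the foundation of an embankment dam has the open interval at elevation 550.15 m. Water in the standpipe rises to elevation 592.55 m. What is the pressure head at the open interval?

ψ ≈ 42.40 m

Total head h = 592.55 m (the water-surface elevation in the piezometer).
Pressure head ψ = h − z = 592.55 − 550.15 = 42.40 m.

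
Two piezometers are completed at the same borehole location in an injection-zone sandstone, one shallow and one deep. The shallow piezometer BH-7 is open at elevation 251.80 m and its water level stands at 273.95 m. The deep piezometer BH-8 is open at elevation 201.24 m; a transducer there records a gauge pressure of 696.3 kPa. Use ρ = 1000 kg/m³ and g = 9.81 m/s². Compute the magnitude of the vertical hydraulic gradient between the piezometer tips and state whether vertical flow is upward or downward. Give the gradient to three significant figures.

|i_v| ≈ 0.0342; vertical flow is downward

Total head at BH-7: h = 273.95 m (water level in the standpipe).
Pressure head at BH-8: ψ = P/(ρg) = 696.3×1000 / (1000 × 9.81) = 70.98 m.
Total head at BH-8: h = z + ψ = 201.24 + 70.98 = 272.22 m.
Δh = h(BH-7) − h(BH-8) = 273.95 − 272.22 = 1.73 m.
Vertical separation Δz = 251.80 − 201.24 = 50.56 m.
|i_v| = |Δh| / Δz = 1.73 / 50.56 = 0.0342.
Head is higher in the shallow piezometer, so vertical flow is downward (recharge condition).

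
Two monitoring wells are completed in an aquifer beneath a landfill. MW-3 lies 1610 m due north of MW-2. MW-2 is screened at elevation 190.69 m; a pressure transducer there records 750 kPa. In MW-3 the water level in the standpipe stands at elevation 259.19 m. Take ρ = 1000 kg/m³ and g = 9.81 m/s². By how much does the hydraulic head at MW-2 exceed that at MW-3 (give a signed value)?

Δh ≈ 7.95 m

Pressure head at MW-2: ψ = P/(ρg) = 750×1000 / (1000 × 9.81) = 76.45 m.
Total head at MW-2: h = z + ψ = 190.69 + 76.45 = 267.14 m.
Total head at MW-3: h = 259.19 m (water level in the piezometer is the total head).
Head difference: h(MW-2) − h(MW-3) = 267.14 − 259.19 = 7.95 m.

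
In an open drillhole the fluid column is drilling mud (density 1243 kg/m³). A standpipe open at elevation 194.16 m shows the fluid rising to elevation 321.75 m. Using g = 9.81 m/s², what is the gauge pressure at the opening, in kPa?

P ≈ 1560 kPa

Pressure head ψ = h − z = 321.75 − 194.16 = 127.59 m.
P = ρgψ = 1243 × 9.81 × 127.59 = 1555811 Pa ≈ 1560 kPa.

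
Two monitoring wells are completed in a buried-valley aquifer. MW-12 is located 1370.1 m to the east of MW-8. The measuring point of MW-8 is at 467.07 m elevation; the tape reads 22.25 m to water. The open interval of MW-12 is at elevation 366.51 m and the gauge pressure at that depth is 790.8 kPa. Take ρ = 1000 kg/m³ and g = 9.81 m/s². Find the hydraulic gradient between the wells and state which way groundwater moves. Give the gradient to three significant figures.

i ≈ 0.00168; groundwater flows toward the west

Total head at MW-8: h = 467.07 − 22.25 = 444.82 m.
Pressure head at MW-12: ψ = P/(ρg) = 790.8×1000 / (1000 × 9.81) = 80.61 m.
Total head at MW-12: h = z + ψ = 366.51 + 80.61 = 447.12 m.
Head difference: h(MW-8) − h(MW-12) = 444.82 − 447.12 = -2.30 m.
Hydraulic gradient: i = |Δh| / L = 2.30 / 1370.1 = 0.00168.
Flow is from higher to lower head: from MW-12 toward MW-8, i.e. toward the west.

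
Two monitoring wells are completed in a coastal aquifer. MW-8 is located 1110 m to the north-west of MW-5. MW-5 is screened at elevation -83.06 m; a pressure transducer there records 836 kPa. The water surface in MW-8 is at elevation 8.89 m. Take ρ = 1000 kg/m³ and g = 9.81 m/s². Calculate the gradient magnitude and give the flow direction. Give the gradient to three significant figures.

Pressure head at MW-5: ψ = P/(ρg) = 836×1000 / (1000 × 9.81) = 85.22 m.
Total head at MW-5: h = z + ψ = -83.06 + 85.22 = 2.16 m.
Total head at MW-8: h = 8.89 m (water level in the piezometer is the total head).
Head difference: h(MW-5) − h(MW-8) = 2.16 − 8.89 = -6.73 m.
Hydraulic gradient: i = |Δh| / L = 6.73 / 1110 = 0.00606.
Flow is from higher to lower head: from MW-8 toward MW-5, i.e. toward the south-east.

i ≈ 0.00606; groundwater flows toward the south-east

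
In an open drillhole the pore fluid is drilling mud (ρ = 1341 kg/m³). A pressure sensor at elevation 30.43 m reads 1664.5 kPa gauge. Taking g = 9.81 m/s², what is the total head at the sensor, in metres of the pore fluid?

h ≈ 156.96 m

ψ = P/(ρg) = 1664.5×1000 / (1341 × 9.81) = 126.53 m.
h = z + ψ = 30.43 + 126.53 = 156.96 m.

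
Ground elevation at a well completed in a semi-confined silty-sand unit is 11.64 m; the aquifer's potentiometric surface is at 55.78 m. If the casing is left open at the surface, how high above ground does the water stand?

≈ 44.14 m above ground

Water rises to the potentiometric surface, so the rise above ground = 55.78 − 11.64 = 44.14 m.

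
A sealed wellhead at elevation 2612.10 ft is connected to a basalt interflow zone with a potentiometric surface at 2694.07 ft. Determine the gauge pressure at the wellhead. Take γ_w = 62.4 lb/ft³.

Head above the cap: Δh = 2694.07 − 2612.10 = 81.97 ft.
P = γΔh/144 = 62.4 × 81.97 / 144 = 35.5 psi.

P ≈ 35.5 psi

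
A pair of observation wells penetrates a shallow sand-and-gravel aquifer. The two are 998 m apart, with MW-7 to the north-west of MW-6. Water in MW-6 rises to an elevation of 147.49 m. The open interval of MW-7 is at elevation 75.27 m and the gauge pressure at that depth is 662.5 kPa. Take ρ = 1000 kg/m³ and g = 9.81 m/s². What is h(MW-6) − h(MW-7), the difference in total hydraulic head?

Δh ≈ 4.69 m

Total head at MW-6: h = 147.49 m (water level in the piezometer is the total head).
Pressure head at MW-7: ψ = P/(ρg) = 662.5×1000 / (1000 × 9.81) = 67.53 m.
Total head at MW-7: h = z + ψ = 75.27 + 67.53 = 142.80 m.
Head difference: h(MW-6) − h(MW-7) = 147.49 − 142.80 = 4.69 m.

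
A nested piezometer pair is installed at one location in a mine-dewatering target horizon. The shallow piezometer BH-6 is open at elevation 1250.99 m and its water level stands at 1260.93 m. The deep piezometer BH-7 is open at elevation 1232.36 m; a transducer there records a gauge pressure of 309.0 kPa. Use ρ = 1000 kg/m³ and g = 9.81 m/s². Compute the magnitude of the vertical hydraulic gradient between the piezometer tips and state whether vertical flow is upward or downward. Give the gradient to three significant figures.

|i_v| ≈ 0.157; vertical flow is upward

Total head at BH-6: h = 1260.93 m (water level in the standpipe).
Pressure head at BH-7: ψ = P/(ρg) = 309.0×1000 / (1000 × 9.81) = 31.50 m.
Total head at BH-7: h = z + ψ = 1232.36 + 31.50 = 1263.86 m.
Δh = h(BH-6) − h(BH-7) = 1260.93 − 1263.86 = -2.93 m.
Vertical separation Δz = 1250.99 − 1232.36 = 18.63 m.
|i_v| = |Δh| / Δz = 2.93 / 18.63 = 0.157.
Head is higher in the deep piezometer, so vertical flow is upward (discharge condition).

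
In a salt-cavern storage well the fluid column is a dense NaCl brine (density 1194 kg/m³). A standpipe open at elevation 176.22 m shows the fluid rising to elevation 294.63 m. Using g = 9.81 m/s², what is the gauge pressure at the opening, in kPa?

Pressure head ψ = h − z = 294.63 − 176.22 = 118.41 m.
P = ρgψ = 1194 × 9.81 × 118.41 = 1386953 Pa ≈ 1390 kPa.

P ≈ 1390 kPa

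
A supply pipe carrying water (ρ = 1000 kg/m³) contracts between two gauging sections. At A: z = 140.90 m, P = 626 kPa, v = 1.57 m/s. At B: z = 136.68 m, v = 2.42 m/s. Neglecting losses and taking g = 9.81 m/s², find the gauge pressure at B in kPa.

Pressure head at A: ψ₁ = P₁/(ρg) = 626×1000 / (1000 × 9.81) = 63.81 m.
Velocity heads: v₁²/2g = 1.57²/19.62 = 0.126 m; v₂²/2g = 2.42²/19.62 = 0.298 m.
Total head H = z₁ + ψ₁ + v₁²/2g = 140.90 + 63.81 + 0.126 = 204.84 m.
ψ₂ = H − z₂ − v₂²/2g = 204.84 − 136.68 − 0.298 = 67.86 m.
P₂ = ρgψ₂ = 1000 × 9.81 × 67.86 ≈ 666 kPa.

P₂ ≈ 666 kPa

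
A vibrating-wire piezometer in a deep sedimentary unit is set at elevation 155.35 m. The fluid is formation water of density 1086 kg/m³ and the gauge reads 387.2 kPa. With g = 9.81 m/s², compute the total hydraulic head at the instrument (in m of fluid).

ψ = P/(ρg) = 387.2×1000 / (1086 × 9.81) = 36.34 m.
h = z + ψ = 155.35 + 36.34 = 191.69 m.

h ≈ 191.69 m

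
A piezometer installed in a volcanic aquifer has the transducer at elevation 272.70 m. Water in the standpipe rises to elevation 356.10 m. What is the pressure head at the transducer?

ψ ≈ 83.40 m

Total head h = 356.10 m (the water-surface elevation in the piezometer).
Pressure head ψ = h − z = 356.10 − 272.70 = 83.40 m.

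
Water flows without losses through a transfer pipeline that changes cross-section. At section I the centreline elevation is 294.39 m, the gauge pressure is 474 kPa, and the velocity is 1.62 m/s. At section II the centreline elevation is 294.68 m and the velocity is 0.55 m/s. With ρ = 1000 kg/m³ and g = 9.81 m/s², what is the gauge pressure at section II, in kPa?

P₂ ≈ 472 kPa

Pressure head at I: ψ₁ = P₁/(ρg) = 474×1000 / (1000 × 9.81) = 48.32 m.
Velocity heads: v₁²/2g = 1.62²/19.62 = 0.134 m; v₂²/2g = 0.55²/19.62 = 0.015 m.
Total head H = z₁ + ψ₁ + v₁²/2g = 294.39 + 48.32 + 0.134 = 342.84 m.
ψ₂ = H − z₂ − v₂²/2g = 342.84 − 294.68 − 0.015 = 48.14 m.
P₂ = ρgψ₂ = 1000 × 9.81 × 48.14 ≈ 472 kPa.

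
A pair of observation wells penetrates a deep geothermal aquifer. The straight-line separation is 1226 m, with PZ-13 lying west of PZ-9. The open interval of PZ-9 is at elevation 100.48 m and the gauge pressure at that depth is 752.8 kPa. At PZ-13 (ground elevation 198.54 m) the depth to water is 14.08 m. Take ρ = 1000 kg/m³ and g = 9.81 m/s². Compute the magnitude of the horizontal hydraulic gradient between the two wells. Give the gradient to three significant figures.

Pressure head at PZ-9: ψ = P/(ρg) = 752.8×1000 / (1000 × 9.81) = 76.74 m.
Total head at PZ-9: h = z + ψ = 100.48 + 76.74 = 177.22 m.
Total head at PZ-13: h = 198.54 − 14.08 = 184.46 m.
Head difference: h(PZ-9) − h(PZ-13) = 177.22 − 184.46 = -7.24 m.
Hydraulic gradient: i = |Δh| / L = 7.24 / 1226 = 0.00591.

i ≈ 0.00591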